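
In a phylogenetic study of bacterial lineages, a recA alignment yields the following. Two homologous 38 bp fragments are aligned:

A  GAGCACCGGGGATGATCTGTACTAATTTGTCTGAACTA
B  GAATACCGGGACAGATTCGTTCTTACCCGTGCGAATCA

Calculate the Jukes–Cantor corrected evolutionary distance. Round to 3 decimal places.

0.618

The sequences differ at 16 of 38 sites, so p = 16/38 ≈ 0.421053.
d = −(3/4) ln(1 − 4p/3) = −0.75 ln(1 − 0.561404) = −0.75 ln(0.438596)
  = −0.75 × (-0.824177) = 0.618133 substitutions/site.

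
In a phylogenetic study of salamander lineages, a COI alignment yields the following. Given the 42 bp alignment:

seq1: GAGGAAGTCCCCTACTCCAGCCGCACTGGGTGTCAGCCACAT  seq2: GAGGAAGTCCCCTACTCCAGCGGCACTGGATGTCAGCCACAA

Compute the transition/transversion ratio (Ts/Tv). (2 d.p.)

0.50

Transitions are A↔G and C↔T; transversions are all other mismatches.
Transitions: 1. Transversions: 2.
R = 1/2 = 0.50.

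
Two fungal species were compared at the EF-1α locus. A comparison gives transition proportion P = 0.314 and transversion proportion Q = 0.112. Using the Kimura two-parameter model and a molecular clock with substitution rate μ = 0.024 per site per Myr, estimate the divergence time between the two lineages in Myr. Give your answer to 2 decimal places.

15.35

Under the Kimura two-parameter model, d = −½ ln(1 − 2P − Q) − ¼ ln(1 − 2Q).
1 − 2P − Q = 0.26, giving −½ ln(0.26) = 0.673537.
1 − 2Q = 0.776, giving −¼ ln(0.776) = 0.063401.
d = 0.673537 + 0.063401 = 0.736938.
Under a molecular clock d = 2μt, so t = d/(2μ) = 0.736938 / (2 × 0.024) = 15.35 Myr.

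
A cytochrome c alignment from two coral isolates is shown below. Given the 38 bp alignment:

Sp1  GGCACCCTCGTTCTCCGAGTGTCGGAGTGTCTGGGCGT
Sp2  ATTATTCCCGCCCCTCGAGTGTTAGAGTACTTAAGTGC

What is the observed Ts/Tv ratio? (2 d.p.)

Transitions are A↔G and C↔T; transversions are all other mismatches.
Transitions: 18. Transversions: 1.
R = 18/1 = 18.00.

18.00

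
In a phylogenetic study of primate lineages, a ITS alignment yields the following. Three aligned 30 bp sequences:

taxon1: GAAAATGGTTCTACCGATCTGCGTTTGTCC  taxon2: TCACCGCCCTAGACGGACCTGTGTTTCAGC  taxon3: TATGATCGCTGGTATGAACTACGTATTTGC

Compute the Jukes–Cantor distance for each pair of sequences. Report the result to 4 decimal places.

d(taxon1,taxon2) = 0.9313, d(taxon1,taxon3) = 0.8240, d(taxon2,taxon3) = 0.9313

taxon1–taxon2: 16/30 sites differ → p ≈ 0.533333, d = −0.75 ln(1 − 0.711111) = 0.931285 ≈ 0.9313.
taxon1–taxon3: 15/30 sites differ → p = 0.5, d = −0.75 ln(1 − 0.666667) = 0.823960 ≈ 0.8240.
taxon2–taxon3: 16/30 sites differ → p ≈ 0.533333, d = −0.75 ln(1 − 0.711111) = 0.931285 ≈ 0.9313.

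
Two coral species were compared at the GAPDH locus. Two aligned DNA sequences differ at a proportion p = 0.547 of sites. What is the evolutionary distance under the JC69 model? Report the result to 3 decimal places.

0.980

d = −(3/4) ln(1 − 4p/3) = −0.75 ln(1 − 0.729333) = −0.75 ln(0.270667)
  = −0.75 × (-1.306866) = 0.980150 substitutions/site.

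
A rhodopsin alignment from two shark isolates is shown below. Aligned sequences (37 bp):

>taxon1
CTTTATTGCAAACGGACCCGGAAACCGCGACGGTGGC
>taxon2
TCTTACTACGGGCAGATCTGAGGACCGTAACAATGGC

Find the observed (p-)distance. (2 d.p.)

The sequences differ at 17 of 37 positions.
p = 17/37 = 0.459459… ≈ 0.46 (to 2 d.p.).

0.46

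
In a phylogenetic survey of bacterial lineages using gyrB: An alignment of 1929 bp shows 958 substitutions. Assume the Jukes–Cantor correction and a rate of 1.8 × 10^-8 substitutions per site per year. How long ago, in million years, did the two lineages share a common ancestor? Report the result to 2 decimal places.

22.61

p = 958/1929 ≈ 0.49663.
d = −(3/4) ln(1 − 4p/3) = −0.75 ln(1 − 0.662173) = −0.75 ln(0.337827)
  = −0.75 × (-1.085221) = 0.813916 substitutions/site.
Under a molecular clock d = 2μt, so t = d/(2μ) = 0.813916 / (2 × 1.8 × 10^-8) = 22.61 million years.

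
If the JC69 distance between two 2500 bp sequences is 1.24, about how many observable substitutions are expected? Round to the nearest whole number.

Invert JC69: p = (3/4)(1 − e^(−4d/3)) = 0.75 × (1 − e^(-1.653333)) = 0.75 × (1 − 0.191411) = 0.606442.
Expected differing sites = pL ≈ 0.606442 × 2500 = 1516.105 ≈ 1516.

1516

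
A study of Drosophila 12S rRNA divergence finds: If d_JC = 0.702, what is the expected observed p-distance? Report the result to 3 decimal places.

p = (3/4)(1 − e^(−4d/3)) = 0.75 × (1 − e^(-0.936)) = 0.75 × (1 − 0.392193) = 0.455855.

0.456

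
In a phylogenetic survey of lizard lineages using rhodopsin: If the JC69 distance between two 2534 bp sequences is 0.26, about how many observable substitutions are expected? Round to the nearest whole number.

Invert JC69: p = (3/4)(1 − e^(−4d/3)) = 0.75 × (1 − e^(-0.346667)) = 0.75 × (1 − 0.707041) = 0.219719.
Expected differing sites = pL ≈ 0.219719 × 2534 = 556.767946 ≈ 557.

557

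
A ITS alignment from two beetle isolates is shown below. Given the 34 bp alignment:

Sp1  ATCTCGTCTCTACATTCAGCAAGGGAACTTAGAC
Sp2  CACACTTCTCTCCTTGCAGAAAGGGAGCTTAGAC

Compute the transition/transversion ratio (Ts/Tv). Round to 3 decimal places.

Transitions are A↔G and C↔T; transversions are all other mismatches.
Transitions: 1. Transversions: 8.
R = 1/8 = 0.125.

0.125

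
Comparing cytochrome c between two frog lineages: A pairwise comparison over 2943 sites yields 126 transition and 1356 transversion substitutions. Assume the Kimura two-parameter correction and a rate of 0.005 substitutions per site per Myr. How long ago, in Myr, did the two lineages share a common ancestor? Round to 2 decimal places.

P = 126/2943 ≈ 0.042813 and Q = 1356/2943 ≈ 0.460754.
Under the Kimura two-parameter model, d = −½ ln(1 − 2P − Q) − ¼ ln(1 − 2Q).
1 − 2P − Q = 0.45362, giving −½ ln(0.45362) = 0.395248.
1 − 2Q = 0.078492, giving −¼ ln(0.078492) = 0.636190.
d = 0.395248 + 0.636190 = 1.031438.
Under a molecular clock d = 2μt, so t = d/(2μ) = 1.031438 / (2 × 0.005) = 103.14 Myr.

103.14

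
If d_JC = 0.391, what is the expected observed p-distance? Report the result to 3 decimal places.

0.305

p = (3/4)(1 − e^(−4d/3)) = 0.75 × (1 − e^(-0.521333)) = 0.75 × (1 − 0.593729) = 0.304703.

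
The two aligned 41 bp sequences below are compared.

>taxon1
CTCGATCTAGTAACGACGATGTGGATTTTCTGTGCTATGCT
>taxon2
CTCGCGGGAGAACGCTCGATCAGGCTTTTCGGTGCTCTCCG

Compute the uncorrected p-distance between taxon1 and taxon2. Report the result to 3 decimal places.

0.390

The sequences differ at 16 of 41 positions.
p = 16/41 = 0.390243… ≈ 0.390 (to 3 d.p.).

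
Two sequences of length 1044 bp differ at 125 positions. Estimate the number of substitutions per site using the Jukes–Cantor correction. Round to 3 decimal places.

0.130

p = 125/1044 ≈ 0.119732.
d = −(3/4) ln(1 − 4p/3) = −0.75 ln(1 − 0.159643) = −0.75 ln(0.840357)
  = −0.75 × (-0.173928) = 0.130446 substitutions/site.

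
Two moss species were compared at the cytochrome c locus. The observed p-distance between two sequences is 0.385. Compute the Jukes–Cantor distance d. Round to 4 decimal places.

d = −(3/4) ln(1 − 4p/3) = −0.75 ln(1 − 0.513333) = −0.75 ln(0.486667)
  = −0.75 × (-0.720175) = 0.540131 substitutions/site.

0.5401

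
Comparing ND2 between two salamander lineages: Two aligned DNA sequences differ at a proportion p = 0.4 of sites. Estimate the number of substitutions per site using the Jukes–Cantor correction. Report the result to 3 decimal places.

0.572

d = −(3/4) ln(1 − 4p/3) = −0.75 ln(1 − 0.533333) = −0.75 ln(0.466667)
  = −0.75 × (-0.762139) = 0.571604 substitutions/site.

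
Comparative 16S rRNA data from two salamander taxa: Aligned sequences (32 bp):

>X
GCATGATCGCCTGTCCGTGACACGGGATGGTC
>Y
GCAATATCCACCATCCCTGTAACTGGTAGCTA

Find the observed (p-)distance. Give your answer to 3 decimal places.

0.438

The sequences differ at 14 of 32 positions.
p = 14/32 = 0.4375 ≈ 0.438 (to 3 d.p.).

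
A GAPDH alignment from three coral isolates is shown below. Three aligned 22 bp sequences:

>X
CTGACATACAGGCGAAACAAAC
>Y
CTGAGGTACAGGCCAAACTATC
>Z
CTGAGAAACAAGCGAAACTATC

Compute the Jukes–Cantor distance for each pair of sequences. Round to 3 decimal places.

d(X,Y) = 0.271, d(X,Z) = 0.271, d(Y,Z) = 0.208

X–Y: 5/22 sites differ → p ≈ 0.227273, d = −0.75 ln(1 − 0.303031) = 0.270761 ≈ 0.271.
X–Z: 5/22 sites differ → p ≈ 0.227273, d = −0.75 ln(1 − 0.303031) = 0.270761 ≈ 0.271.
Y–Z: 4/22 sites differ → p ≈ 0.181818, d = −0.75 ln(1 − 0.242424) = 0.208224 ≈ 0.208.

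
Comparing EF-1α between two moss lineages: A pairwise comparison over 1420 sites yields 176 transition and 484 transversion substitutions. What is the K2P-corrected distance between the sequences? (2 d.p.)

0.73

P = 176/1420 ≈ 0.123944 and Q = 484/1420 ≈ 0.340845.
Under the Kimura two-parameter model, d = −½ ln(1 − 2P − Q) − ¼ ln(1 − 2Q).
1 − 2P − Q = 0.411267, giving −½ ln(0.411267) = 0.444256.
1 − 2Q = 0.31831, giving −¼ ln(0.31831) = 0.286182.
d = 0.444256 + 0.286182 = 0.730438.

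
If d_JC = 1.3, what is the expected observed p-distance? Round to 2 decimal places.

0.62

p = (3/4)(1 − e^(−4d/3)) = 0.75 × (1 − e^(-1.733333)) = 0.75 × (1 − 0.176695) = 0.617479.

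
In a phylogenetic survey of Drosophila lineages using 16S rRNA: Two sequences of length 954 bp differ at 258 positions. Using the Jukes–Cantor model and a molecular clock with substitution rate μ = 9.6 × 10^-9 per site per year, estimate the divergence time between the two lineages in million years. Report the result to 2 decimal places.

17.47

p = 258/954 ≈ 0.27044.
d = −(3/4) ln(1 − 4p/3) = −0.75 ln(1 − 0.360587) = −0.75 ln(0.639413)
  = −0.75 × (-0.447205) = 0.335404 substitutions/site.
Under a molecular clock d = 2μt, so t = d/(2μ) = 0.335404 / (2 × 9.6 × 10^-9) = 17.47 million years.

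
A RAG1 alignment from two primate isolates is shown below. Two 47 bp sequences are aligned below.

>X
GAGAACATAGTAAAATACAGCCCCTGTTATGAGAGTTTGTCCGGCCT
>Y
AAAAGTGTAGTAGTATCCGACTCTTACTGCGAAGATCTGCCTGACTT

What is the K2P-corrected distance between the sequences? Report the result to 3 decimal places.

1.947

Of 47 sites, 22 differences are transitions and 2 are transversions, so P = 22/47 ≈ 0.468085 and Q = 2/47 ≈ 0.042553.
Under the Kimura two-parameter model, d = −½ ln(1 − 2P − Q) − ¼ ln(1 − 2Q).
1 − 2P − Q = 0.021277, giving −½ ln(0.021277) = 1.925064.
1 − 2Q = 0.914894, giving −¼ ln(0.914894) = 0.022237.
d = 1.925064 + 0.022237 = 1.947301.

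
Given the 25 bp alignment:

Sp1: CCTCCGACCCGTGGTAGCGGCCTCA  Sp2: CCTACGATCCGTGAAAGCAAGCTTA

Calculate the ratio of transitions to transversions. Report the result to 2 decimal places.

1.67

Transitions are A↔G and C↔T; transversions are all other mismatches.
Transitions: 5. Transversions: 3.
R = 5/3 = 1.666666… ≈ 1.67 (to 2 d.p.).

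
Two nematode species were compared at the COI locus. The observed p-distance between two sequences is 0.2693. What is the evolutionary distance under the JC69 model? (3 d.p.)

0.334

d = −(3/4) ln(1 − 4p/3) = −0.75 ln(1 − 0.359067) = −0.75 ln(0.640933)
  = −0.75 × (-0.444830) = 0.333623 substitutions/site.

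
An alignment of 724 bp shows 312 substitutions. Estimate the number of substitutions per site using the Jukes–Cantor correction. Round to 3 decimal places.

p = 312/724 ≈ 0.430939.
d = −(3/4) ln(1 − 4p/3) = −0.75 ln(1 − 0.574585) = −0.75 ln(0.425415)
  = −0.75 × (-0.854690) = 0.641018 substitutions/site.

0.641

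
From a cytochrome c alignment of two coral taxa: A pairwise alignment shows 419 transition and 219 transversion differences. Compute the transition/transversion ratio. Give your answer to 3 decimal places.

1.913

R = 419/219 = 1.913242… ≈ 1.913 (to 3 d.p.).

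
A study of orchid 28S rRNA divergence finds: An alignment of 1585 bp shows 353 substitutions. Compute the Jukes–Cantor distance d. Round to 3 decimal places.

0.264

p = 353/1585 ≈ 0.222713.
d = −(3/4) ln(1 − 4p/3) = −0.75 ln(1 − 0.296951) = −0.75 ln(0.703049)
  = −0.75 × (-0.352329) = 0.264247 substitutions/site.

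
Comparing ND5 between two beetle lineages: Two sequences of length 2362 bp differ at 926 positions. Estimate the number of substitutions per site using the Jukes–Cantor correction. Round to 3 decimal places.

0.555

p = 926/2362 ≈ 0.392041.
d = −(3/4) ln(1 − 4p/3) = −0.75 ln(1 − 0.522721) = −0.75 ln(0.477279)
  = −0.75 × (-0.739654) = 0.554741 substitutions/site.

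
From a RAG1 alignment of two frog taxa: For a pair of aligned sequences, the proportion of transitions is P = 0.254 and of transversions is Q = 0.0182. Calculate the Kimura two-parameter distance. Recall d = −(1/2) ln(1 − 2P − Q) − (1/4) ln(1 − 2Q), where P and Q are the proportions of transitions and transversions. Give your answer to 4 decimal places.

0.3828

Under the Kimura two-parameter model, d = −½ ln(1 − 2P − Q) − ¼ ln(1 − 2Q).
1 − 2P − Q = 0.4738, giving −½ ln(0.4738) = 0.373485.
1 − 2Q = 0.9636, giving −¼ ln(0.9636) = 0.009270.
d = 0.373485 + 0.009270 = 0.382755.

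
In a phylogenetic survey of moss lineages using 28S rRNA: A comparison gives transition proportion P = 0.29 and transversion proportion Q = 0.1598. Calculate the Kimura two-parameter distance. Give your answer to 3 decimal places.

0.769

Under the Kimura two-parameter model, d = −½ ln(1 − 2P − Q) − ¼ ln(1 − 2Q).
1 − 2P − Q = 0.2602, giving −½ ln(0.2602) = 0.673152.
1 − 2Q = 0.6804, giving −¼ ln(0.6804) = 0.096269.
d = 0.673152 + 0.096269 = 0.769421.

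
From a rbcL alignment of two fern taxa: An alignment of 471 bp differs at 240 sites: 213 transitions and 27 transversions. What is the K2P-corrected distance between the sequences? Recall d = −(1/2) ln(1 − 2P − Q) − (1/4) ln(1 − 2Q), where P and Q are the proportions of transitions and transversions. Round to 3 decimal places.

P = 213/471 ≈ 0.452229 and Q = 27/471 ≈ 0.057325.
Under the Kimura two-parameter model, d = −½ ln(1 − 2P − Q) − ¼ ln(1 − 2Q).
1 − 2P − Q = 0.038217, giving −½ ln(0.038217) = 1.632237.
1 − 2Q = 0.88535, giving −¼ ln(0.88535) = 0.030443.
d = 1.632237 + 0.030443 = 1.662680.

1.663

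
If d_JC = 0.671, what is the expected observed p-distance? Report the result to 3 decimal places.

0.443

p = (3/4)(1 − e^(−4d/3)) = 0.75 × (1 − e^(-0.894667)) = 0.75 × (1 − 0.408744) = 0.443442.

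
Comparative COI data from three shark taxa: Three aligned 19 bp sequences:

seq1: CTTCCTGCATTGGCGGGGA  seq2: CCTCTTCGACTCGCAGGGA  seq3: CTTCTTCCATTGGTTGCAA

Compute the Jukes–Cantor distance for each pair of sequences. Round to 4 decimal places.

d(seq1,seq2) = 0.5068, d(seq1,seq3) = 0.4099, d(seq2,seq3) = 0.6181

seq1–seq2: 7/19 sites differ → p ≈ 0.368421, d = −0.75 ln(1 − 0.491228) = 0.506816 ≈ 0.5068.
seq1–seq3: 6/19 sites differ → p ≈ 0.315789, d = −0.75 ln(1 − 0.421052) = 0.409907 ≈ 0.4099.
seq2–seq3: 8/19 sites differ → p ≈ 0.421053, d = −0.75 ln(1 − 0.561404) = 0.618132 ≈ 0.6181.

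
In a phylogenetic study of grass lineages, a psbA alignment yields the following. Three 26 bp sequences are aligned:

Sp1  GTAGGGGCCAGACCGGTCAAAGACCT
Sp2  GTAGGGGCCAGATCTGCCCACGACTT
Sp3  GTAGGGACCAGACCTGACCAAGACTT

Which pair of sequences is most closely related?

Sp1–Sp2: 6/26 differ, p = 0.231, d = 0.276.
Sp1–Sp3: 5/26 differ, p = 0.192, d = 0.222.
Sp2–Sp3: 4/26 differ, p = 0.154, d = 0.172.
The smallest distance is between Sp2 and Sp3.

Sp2 and Sp3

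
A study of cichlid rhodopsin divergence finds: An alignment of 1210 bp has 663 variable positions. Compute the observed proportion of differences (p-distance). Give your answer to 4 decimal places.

0.5479

p = 663/1210 = 0.547933… ≈ 0.5479 (to 4 d.p.).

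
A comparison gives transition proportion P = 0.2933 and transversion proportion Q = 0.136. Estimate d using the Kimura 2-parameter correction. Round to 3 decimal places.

0.721

Under the Kimura two-parameter model, d = −½ ln(1 − 2P − Q) − ¼ ln(1 − 2Q).
1 − 2P − Q = 0.2774, giving −½ ln(0.2774) = 0.641147.
1 − 2Q = 0.728, giving −¼ ln(0.728) = 0.079364.
d = 0.641147 + 0.079364 = 0.720511.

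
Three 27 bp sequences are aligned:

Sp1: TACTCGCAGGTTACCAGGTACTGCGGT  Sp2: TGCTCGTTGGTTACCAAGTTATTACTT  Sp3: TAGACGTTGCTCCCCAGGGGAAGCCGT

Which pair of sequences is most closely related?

Sp1–Sp2: 10/27 differ, p = 0.370, d = 0.511.
Sp1–Sp3: 12/27 differ, p = 0.444, d = 0.673.
Sp2–Sp3: 13/27 differ, p = 0.481, d = 0.770.
The smallest distance is between Sp1 and Sp2.

Sp1 and Sp2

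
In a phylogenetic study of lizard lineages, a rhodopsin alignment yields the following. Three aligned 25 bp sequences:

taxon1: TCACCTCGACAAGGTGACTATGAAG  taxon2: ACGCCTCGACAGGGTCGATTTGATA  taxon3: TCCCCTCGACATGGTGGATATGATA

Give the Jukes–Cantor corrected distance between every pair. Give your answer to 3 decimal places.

d(taxon1,taxon2) = 0.490, d(taxon1,taxon3) = 0.289, d(taxon2,taxon3) = 0.233

taxon1–taxon2: 9/25 sites differ → p = 0.36, d = −0.75 ln(1 − 0.48) = 0.490445 ≈ 0.490.
taxon1–taxon3: 6/25 sites differ → p = 0.24, d = −0.75 ln(1 − 0.32) = 0.289247 ≈ 0.289.
taxon2–taxon3: 5/25 sites differ → p = 0.2, d = −0.75 ln(1 − 0.266667) = 0.232617 ≈ 0.233.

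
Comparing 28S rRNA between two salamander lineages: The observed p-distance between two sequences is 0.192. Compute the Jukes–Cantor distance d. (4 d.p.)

d = −(3/4) ln(1 − 4p/3) = −0.75 ln(1 − 0.256) = −0.75 ln(0.744)
  = −0.75 × (-0.295714) = 0.221786 substitutions/site.

0.2218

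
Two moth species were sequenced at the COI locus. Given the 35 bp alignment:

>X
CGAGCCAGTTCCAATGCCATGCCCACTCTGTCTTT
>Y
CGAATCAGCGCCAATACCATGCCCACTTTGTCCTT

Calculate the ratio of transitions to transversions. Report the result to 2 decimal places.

6.00

Transitions are A↔G and C↔T; transversions are all other mismatches.
Transitions: 6. Transversions: 1.
R = 6/1 = 6.00.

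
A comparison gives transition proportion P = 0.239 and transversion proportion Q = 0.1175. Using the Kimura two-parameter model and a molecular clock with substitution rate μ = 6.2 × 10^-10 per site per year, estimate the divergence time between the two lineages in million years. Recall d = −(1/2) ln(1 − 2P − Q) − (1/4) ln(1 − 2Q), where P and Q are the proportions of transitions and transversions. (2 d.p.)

Under the Kimura two-parameter model, d = −½ ln(1 − 2P − Q) − ¼ ln(1 − 2Q).
1 − 2P − Q = 0.4045, giving −½ ln(0.4045) = 0.452552.
1 − 2Q = 0.765, giving −¼ ln(0.765) = 0.066970.
d = 0.452552 + 0.066970 = 0.519522.
Under a molecular clock d = 2μt, so t = d/(2μ) = 0.519522 / (2 × 6.2 × 10^-10) = 418.97 million years.

418.97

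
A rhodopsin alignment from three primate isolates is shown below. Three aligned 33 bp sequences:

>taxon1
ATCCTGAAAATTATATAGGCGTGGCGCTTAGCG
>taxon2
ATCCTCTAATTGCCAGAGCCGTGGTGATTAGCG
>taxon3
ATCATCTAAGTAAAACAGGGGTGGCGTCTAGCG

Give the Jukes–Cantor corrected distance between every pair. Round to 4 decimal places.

taxon1–taxon2: 10/33 sites differ → p ≈ 0.30303, d = −0.75 ln(1 − 0.40404) = 0.388186 ≈ 0.3882.
taxon1–taxon3: 10/33 sites differ → p ≈ 0.30303, d = −0.75 ln(1 − 0.40404) = 0.388186 ≈ 0.3882.
taxon2–taxon3: 11/33 sites differ → p ≈ 0.333333, d = −0.75 ln(1 − 0.444444) = 0.440839 ≈ 0.4408.

d(taxon1,taxon2) = 0.3882, d(taxon1,taxon3) = 0.3882, d(taxon2,taxon3) = 0.4408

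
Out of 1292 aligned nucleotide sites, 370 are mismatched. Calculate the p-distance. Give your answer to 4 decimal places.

0.2864

p = 370/1292 = 0.286377… ≈ 0.2864 (to 4 d.p.).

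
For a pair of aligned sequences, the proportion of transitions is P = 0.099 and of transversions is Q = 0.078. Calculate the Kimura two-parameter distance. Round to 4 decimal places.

Under the Kimura two-parameter model, d = −½ ln(1 − 2P − Q) − ¼ ln(1 − 2Q).
1 − 2P − Q = 0.724, giving −½ ln(0.724) = 0.161482.
1 − 2Q = 0.844, giving −¼ ln(0.844) = 0.042401.
d = 0.161482 + 0.042401 = 0.203883.

0.2039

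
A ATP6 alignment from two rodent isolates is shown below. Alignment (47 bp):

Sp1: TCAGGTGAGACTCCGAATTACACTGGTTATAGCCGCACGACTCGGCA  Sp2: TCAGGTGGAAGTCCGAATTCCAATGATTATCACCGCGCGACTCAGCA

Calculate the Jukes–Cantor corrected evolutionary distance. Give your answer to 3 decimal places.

0.250

The sequences differ at 10 of 47 sites (8, 9, 11, 20, 23, 26, 31, 32, 37, 44), so p = 10/47 ≈ 0.212766.
d = −(3/4) ln(1 − 4p/3) = −0.75 ln(1 − 0.283688) = −0.75 ln(0.716312)
  = −0.75 × (-0.333639) = 0.250229 substitutions/site.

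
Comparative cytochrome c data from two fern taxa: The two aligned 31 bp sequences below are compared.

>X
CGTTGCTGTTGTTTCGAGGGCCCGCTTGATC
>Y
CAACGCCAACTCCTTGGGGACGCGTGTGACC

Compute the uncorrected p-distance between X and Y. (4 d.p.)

The sequences differ at 17 of 31 positions.
p = 17/31 = 0.548387… ≈ 0.5484 (to 4 d.p.).

0.5484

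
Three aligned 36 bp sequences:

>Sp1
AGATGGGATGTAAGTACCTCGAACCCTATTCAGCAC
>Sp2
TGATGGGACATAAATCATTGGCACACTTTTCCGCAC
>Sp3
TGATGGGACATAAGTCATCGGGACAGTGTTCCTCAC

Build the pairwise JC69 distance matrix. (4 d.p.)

d(Sp1,Sp2) = 0.4408, d(Sp1,Sp3) = 0.5482, d(Sp2,Sp3) = 0.1885

Sp1–Sp2: 12/36 sites differ → p ≈ 0.333333, d = −0.75 ln(1 − 0.444444) = 0.440839 ≈ 0.4408.
Sp1–Sp3: 14/36 sites differ → p ≈ 0.388889, d = −0.75 ln(1 − 0.518519) = 0.548166 ≈ 0.5482.
Sp2–Sp3: 6/36 sites differ → p ≈ 0.166667, d = −0.75 ln(1 − 0.222223) = 0.188487 ≈ 0.1885.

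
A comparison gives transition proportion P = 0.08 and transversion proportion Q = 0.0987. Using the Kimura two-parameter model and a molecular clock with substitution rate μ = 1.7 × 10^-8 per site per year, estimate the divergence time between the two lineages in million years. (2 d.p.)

Under the Kimura two-parameter model, d = −½ ln(1 − 2P − Q) − ¼ ln(1 − 2Q).
1 − 2P − Q = 0.7413, giving −½ ln(0.7413) = 0.149675.
1 − 2Q = 0.8026, giving −¼ ln(0.8026) = 0.054975.
d = 0.149675 + 0.054975 = 0.204650.
Under a molecular clock d = 2μt, so t = d/(2μ) = 0.204650 / (2 × 1.7 × 10^-8) = 6.02 million years.

6.02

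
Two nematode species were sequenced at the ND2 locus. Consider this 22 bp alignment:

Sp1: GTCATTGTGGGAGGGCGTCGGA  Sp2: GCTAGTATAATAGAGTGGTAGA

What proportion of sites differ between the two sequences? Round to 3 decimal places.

0.545

The sequences differ at 12 of 22 positions.
p = 12/22 = 0.545454… ≈ 0.545 (to 3 d.p.).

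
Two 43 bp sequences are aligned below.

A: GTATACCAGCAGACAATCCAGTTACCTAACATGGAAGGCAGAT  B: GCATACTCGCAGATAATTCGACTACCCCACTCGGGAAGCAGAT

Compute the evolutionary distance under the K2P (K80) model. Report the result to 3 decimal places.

Of 43 sites, 11 differences are transitions and 3 are transversions, so P = 11/43 ≈ 0.255814 and Q = 3/43 ≈ 0.069767.
Under the Kimura two-parameter model, d = −½ ln(1 − 2P − Q) − ¼ ln(1 − 2Q).
1 − 2P − Q = 0.418605, giving −½ ln(0.418605) = 0.435414.
1 − 2Q = 0.860466, giving −¼ ln(0.860466) = 0.037570.
d = 0.435414 + 0.037570 = 0.472984.

0.473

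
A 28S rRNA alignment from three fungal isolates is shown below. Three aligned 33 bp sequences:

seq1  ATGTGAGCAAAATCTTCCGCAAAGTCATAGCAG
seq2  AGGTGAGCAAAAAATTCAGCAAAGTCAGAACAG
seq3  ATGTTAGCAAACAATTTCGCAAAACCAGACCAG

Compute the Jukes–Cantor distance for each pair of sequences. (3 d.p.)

d(seq1,seq2) = 0.208, d(seq1,seq3) = 0.339, d(seq2,seq3) = 0.293

seq1–seq2: 6/33 sites differ → p ≈ 0.181818, d = −0.75 ln(1 − 0.242424) = 0.208224 ≈ 0.208.
seq1–seq3: 9/33 sites differ → p ≈ 0.272727, d = −0.75 ln(1 − 0.363636) = 0.338988 ≈ 0.339.
seq2–seq3: 8/33 sites differ → p ≈ 0.242424, d = −0.75 ln(1 − 0.323232) = 0.292820 ≈ 0.293.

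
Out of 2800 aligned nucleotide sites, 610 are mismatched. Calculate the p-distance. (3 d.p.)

p = 610/2800 = 0.217857… ≈ 0.218 (to 3 d.p.).

0.218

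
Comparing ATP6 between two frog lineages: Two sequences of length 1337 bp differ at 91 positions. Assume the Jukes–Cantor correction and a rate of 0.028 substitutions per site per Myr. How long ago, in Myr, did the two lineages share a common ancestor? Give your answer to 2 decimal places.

p = 91/1337 ≈ 0.068063.
d = −(3/4) ln(1 − 4p/3) = −0.75 ln(1 − 0.090751) = −0.75 ln(0.909249)
  = −0.75 × (-0.095136) = 0.071352 substitutions/site.
Under a molecular clock d = 2μt, so t = d/(2μ) = 0.071352 / (2 × 0.028) = 1.27 Myr.

1.27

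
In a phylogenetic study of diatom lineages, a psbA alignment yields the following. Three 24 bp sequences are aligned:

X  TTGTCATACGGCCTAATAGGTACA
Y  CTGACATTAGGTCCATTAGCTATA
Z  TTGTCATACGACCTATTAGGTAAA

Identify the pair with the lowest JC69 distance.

X–Y: 9/24 differ, p = 0.375, d = 0.520.
X–Z: 3/24 differ, p = 0.125, d = 0.137.
Y–Z: 9/24 differ, p = 0.375, d = 0.520.
The smallest distance is between X and Z.

X and Z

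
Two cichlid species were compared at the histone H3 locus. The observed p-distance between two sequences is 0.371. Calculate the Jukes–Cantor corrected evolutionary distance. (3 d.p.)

d = −(3/4) ln(1 − 4p/3) = −0.75 ln(1 − 0.494667) = −0.75 ln(0.505333)
  = −0.75 × (-0.682538) = 0.511904 substitutions/site.

0.512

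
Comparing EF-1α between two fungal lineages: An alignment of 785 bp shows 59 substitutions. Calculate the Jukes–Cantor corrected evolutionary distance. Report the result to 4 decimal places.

p = 59/785 ≈ 0.075159.
d = −(3/4) ln(1 − 4p/3) = −0.75 ln(1 − 0.100212) = −0.75 ln(0.899788)
  = −0.75 × (-0.105596) = 0.079197 substitutions/site.

0.0792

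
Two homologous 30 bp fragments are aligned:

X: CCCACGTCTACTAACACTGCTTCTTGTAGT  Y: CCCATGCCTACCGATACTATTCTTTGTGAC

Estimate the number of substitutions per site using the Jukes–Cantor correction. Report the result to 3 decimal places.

The sequences differ at 12 of 30 sites, so p = 12/30 = 0.4.
d = −(3/4) ln(1 − 4p/3) = −0.75 ln(1 − 0.533333) = −0.75 ln(0.466667)
  = −0.75 × (-0.762139) = 0.571604 substitutions/site.

0.572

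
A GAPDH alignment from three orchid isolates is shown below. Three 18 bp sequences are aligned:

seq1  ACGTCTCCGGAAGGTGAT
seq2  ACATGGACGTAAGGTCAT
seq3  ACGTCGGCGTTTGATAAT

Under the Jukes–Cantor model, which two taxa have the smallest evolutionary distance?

seq1 and seq2

seq1–seq2: 6/18 differ, p = 0.333, d = 0.441.
seq1–seq3: 7/18 differ, p = 0.389, d = 0.548.
seq2–seq3: 7/18 differ, p = 0.389, d = 0.548.
The smallest distance is between seq1 and seq2.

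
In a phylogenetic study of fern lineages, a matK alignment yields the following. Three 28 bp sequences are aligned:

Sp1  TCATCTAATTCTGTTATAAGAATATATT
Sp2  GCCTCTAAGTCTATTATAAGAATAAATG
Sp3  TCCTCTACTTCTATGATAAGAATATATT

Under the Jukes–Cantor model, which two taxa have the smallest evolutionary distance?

Sp1 and Sp3

Sp1–Sp2: 6/28 differ, p = 0.214, d = 0.252.
Sp1–Sp3: 4/28 differ, p = 0.143, d = 0.158.
Sp2–Sp3: 6/28 differ, p = 0.214, d = 0.252.
The smallest distance is between Sp1 and Sp3.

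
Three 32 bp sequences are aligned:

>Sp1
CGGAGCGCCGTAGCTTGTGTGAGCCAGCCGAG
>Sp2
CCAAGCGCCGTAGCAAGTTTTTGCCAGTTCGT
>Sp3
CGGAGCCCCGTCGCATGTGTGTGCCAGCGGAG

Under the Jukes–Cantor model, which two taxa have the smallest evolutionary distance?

Sp1–Sp2: 12/32 differ, p = 0.375, d = 0.520.
Sp1–Sp3: 5/32 differ, p = 0.156, d = 0.175.
Sp2–Sp3: 12/32 differ, p = 0.375, d = 0.520.
The smallest distance is between Sp1 and Sp3.

Sp1 and Sp3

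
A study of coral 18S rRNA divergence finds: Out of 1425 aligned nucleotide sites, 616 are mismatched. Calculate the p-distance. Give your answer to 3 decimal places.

p = 616/1425 = 0.432280… ≈ 0.432 (to 3 d.p.).

0.432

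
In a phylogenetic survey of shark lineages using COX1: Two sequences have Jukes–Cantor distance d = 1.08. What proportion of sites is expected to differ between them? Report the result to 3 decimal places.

0.572

p = (3/4)(1 − e^(−4d/3)) = 0.75 × (1 − e^(-1.44)) = 0.75 × (1 − 0.236928) = 0.572304.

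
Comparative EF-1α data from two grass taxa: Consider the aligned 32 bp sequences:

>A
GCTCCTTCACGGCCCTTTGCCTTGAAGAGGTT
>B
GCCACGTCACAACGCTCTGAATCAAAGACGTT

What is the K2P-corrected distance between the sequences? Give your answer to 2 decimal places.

Of 32 sites, 6 differences are transitions and 6 are transversions, so P = 6/32 = 0.1875 and Q = 6/32 = 0.1875.
Under the Kimura two-parameter model, d = −½ ln(1 − 2P − Q) − ¼ ln(1 − 2Q).
1 − 2P − Q = 0.4375, giving −½ ln(0.4375) = 0.413339.
1 − 2Q = 0.625, giving −¼ ln(0.625) = 0.117501.
d = 0.413339 + 0.117501 = 0.530840.

0.53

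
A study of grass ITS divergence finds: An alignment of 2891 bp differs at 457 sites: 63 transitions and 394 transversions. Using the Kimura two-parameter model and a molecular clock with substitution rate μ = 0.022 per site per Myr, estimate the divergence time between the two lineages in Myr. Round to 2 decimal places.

P = 63/2891 ≈ 0.021792 and Q = 394/2891 ≈ 0.136285.
Under the Kimura two-parameter model, d = −½ ln(1 − 2P − Q) − ¼ ln(1 − 2Q).
1 − 2P − Q = 0.820131, giving −½ ln(0.820131) = 0.099146.
1 − 2Q = 0.72743, giving −¼ ln(0.72743) = 0.079559.
d = 0.099146 + 0.079559 = 0.178705.
Under a molecular clock d = 2μt, so t = d/(2μ) = 0.178705 / (2 × 0.022) = 4.06 Myr.

4.06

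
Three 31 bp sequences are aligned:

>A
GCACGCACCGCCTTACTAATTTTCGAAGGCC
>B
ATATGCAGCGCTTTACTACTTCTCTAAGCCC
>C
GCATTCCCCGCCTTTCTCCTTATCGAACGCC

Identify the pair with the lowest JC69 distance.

A and C

A–B: 9/31 differ, p = 0.290, d = 0.367.
A–C: 8/31 differ, p = 0.258, d = 0.316.
B–C: 12/31 differ, p = 0.387, d = 0.544.
The smallest distance is between A and C.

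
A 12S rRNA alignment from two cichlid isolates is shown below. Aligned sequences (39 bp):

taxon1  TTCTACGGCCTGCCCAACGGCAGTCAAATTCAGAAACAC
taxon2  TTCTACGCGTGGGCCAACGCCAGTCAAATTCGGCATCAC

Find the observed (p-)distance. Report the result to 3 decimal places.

0.231

The sequences differ at 9 of 39 positions (sites 8, 9, 10, 11, 13, 20, 32, 34, 36).
p = 9/39 = 0.230769… ≈ 0.231 (to 3 d.p.).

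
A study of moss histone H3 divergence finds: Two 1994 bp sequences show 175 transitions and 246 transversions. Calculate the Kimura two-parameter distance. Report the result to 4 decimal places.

P = 175/1994 ≈ 0.087763 and Q = 246/1994 ≈ 0.12337.
Under the Kimura two-parameter model, d = −½ ln(1 − 2P − Q) − ¼ ln(1 − 2Q).
1 − 2P − Q = 0.701104, giving −½ ln(0.701104) = 0.177550.
1 − 2Q = 0.75326, giving −¼ ln(0.75326) = 0.070836.
d = 0.177550 + 0.070836 = 0.248386.

0.2484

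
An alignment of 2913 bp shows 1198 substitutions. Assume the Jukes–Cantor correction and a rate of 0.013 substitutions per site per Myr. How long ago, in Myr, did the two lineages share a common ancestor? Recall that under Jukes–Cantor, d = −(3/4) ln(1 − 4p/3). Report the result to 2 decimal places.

p = 1198/2913 ≈ 0.41126.
d = −(3/4) ln(1 − 4p/3) = −0.75 ln(1 − 0.548347) = −0.75 ln(0.451653)
  = −0.75 × (-0.794841) = 0.596131 substitutions/site.
Under a molecular clock d = 2μt, so t = d/(2μ) = 0.596131 / (2 × 0.013) = 22.93 Myr.

22.93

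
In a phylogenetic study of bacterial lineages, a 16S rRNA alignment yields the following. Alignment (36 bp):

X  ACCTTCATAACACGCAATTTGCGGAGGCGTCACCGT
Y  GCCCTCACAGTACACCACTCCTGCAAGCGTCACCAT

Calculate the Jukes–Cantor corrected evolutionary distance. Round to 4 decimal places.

The sequences differ at 14 of 36 sites, so p = 14/36 ≈ 0.388889.
d = −(3/4) ln(1 − 4p/3) = −0.75 ln(1 − 0.518519) = −0.75 ln(0.481481)
  = −0.75 × (-0.730889) = 0.548167 substitutions/site.

0.5482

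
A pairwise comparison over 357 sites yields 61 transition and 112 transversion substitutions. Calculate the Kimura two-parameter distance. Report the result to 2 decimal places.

0.78

P = 61/357 ≈ 0.170868 and Q = 112/357 ≈ 0.313725.
Under the Kimura two-parameter model, d = −½ ln(1 − 2P − Q) − ¼ ln(1 − 2Q).
1 − 2P − Q = 0.344539, giving −½ ln(0.344539) = 0.532774.
1 − 2Q = 0.37255, giving −¼ ln(0.37255) = 0.246846.
d = 0.532774 + 0.246846 = 0.779620.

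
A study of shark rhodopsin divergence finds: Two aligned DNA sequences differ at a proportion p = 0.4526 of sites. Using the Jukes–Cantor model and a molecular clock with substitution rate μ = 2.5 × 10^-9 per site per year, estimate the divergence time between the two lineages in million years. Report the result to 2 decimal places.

138.75

d = −(3/4) ln(1 − 4p/3) = −0.75 ln(1 − 0.603467) = −0.75 ln(0.396533)
  = −0.75 × (-0.924996) = 0.693747 substitutions/site.
Under a molecular clock d = 2μt, so t = d/(2μ) = 0.693747 / (2 × 2.5 × 10^-9) = 138.75 million years.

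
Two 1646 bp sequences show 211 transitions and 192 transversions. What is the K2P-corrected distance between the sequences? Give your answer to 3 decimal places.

P = 211/1646 ≈ 0.12819 and Q = 192/1646 ≈ 0.116646.
Under the Kimura two-parameter model, d = −½ ln(1 − 2P − Q) − ¼ ln(1 − 2Q).
1 − 2P − Q = 0.626974, giving −½ ln(0.626974) = 0.233425.
1 − 2Q = 0.766708, giving −¼ ln(0.766708) = 0.066412.
d = 0.233425 + 0.066412 = 0.299837.

0.300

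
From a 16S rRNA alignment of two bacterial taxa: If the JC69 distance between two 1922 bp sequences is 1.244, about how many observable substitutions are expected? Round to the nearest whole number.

1167

Invert JC69: p = (3/4)(1 − e^(−4d/3)) = 0.75 × (1 − e^(-1.658667)) = 0.75 × (1 − 0.190393) = 0.607205.
Expected differing sites = pL ≈ 0.607205 × 1922 = 1167.04801 ≈ 1167.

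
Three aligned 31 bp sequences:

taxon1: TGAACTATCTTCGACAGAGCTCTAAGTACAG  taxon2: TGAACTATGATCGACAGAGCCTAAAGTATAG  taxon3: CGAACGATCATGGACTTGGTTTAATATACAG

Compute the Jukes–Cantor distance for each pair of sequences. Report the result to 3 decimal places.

taxon1–taxon2: 6/31 sites differ → p ≈ 0.193548, d = −0.75 ln(1 − 0.258064) = 0.223869 ≈ 0.224.
taxon1–taxon3: 12/31 sites differ → p ≈ 0.387097, d = −0.75 ln(1 − 0.516129) = 0.544453 ≈ 0.544.
taxon2–taxon3: 12/31 sites differ → p ≈ 0.387097, d = −0.75 ln(1 − 0.516129) = 0.544453 ≈ 0.544.

d(taxon1,taxon2) = 0.224, d(taxon1,taxon3) = 0.544, d(taxon2,taxon3) = 0.544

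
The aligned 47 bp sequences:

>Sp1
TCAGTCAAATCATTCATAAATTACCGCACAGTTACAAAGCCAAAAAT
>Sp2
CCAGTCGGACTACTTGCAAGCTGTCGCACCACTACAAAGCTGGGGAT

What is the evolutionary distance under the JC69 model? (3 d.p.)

0.679

The sequences differ at 21 of 47 sites, so p = 21/47 ≈ 0.446809.
d = −(3/4) ln(1 − 4p/3) = −0.75 ln(1 − 0.595745) = −0.75 ln(0.404255)
  = −0.75 × (-0.905709) = 0.679282 substitutions/site.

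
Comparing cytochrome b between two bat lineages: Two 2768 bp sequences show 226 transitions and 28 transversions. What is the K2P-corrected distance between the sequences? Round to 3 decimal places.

0.100

P = 226/2768 ≈ 0.081647 and Q = 28/2768 ≈ 0.010116.
Under the Kimura two-parameter model, d = −½ ln(1 − 2P − Q) − ¼ ln(1 − 2Q).
1 − 2P − Q = 0.82659, giving −½ ln(0.82659) = 0.095223.
1 − 2Q = 0.979768, giving −¼ ln(0.979768) = 0.005110.
d = 0.095223 + 0.005110 = 0.100333.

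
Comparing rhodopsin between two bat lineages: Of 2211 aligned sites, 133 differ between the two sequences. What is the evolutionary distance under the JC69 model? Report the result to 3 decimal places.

0.063

p = 133/2211 ≈ 0.060154.
d = −(3/4) ln(1 − 4p/3) = −0.75 ln(1 − 0.080205) = −0.75 ln(0.919795)
  = −0.75 × (-0.083604) = 0.062703 substitutions/site.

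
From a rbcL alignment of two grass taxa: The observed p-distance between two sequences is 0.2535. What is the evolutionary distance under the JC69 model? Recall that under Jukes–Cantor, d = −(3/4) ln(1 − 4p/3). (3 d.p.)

d = −(3/4) ln(1 − 4p/3) = −0.75 ln(1 − 0.338) = −0.75 ln(0.662)
  = −0.75 × (-0.412490) = 0.309368 substitutions/site.

0.309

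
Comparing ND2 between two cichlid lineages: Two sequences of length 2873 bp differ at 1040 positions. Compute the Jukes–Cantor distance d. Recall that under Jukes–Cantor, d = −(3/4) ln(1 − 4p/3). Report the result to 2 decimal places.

0.49

p = 1040/2873 ≈ 0.361991.
d = −(3/4) ln(1 − 4p/3) = −0.75 ln(1 − 0.482655) = −0.75 ln(0.517345)
  = −0.75 × (-0.659045) = 0.494284 substitutions/site.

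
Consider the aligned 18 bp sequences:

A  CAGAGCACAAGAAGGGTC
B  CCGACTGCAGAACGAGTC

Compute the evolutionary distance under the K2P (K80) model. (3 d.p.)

Of 18 sites, 5 differences are transitions and 3 are transversions, so P = 5/18 ≈ 0.277778 and Q = 3/18 ≈ 0.166667.
Under the Kimura two-parameter model, d = −½ ln(1 − 2P − Q) − ¼ ln(1 − 2Q).
1 − 2P − Q = 0.277777, giving −½ ln(0.277777) = 0.640468.
1 − 2Q = 0.666666, giving −¼ ln(0.666666) = 0.101367.
d = 0.640468 + 0.101367 = 0.741835.

0.742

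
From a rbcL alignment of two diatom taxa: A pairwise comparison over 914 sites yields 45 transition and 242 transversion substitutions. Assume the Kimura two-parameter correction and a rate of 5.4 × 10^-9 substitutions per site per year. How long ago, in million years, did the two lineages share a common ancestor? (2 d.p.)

38.35

P = 45/914 ≈ 0.049234 and Q = 242/914 ≈ 0.26477.
Under the Kimura two-parameter model, d = −½ ln(1 − 2P − Q) − ¼ ln(1 − 2Q).
1 − 2P − Q = 0.636762, giving −½ ln(0.636762) = 0.225680.
1 − 2Q = 0.47046, giving −¼ ln(0.47046) = 0.188511.
d = 0.225680 + 0.188511 = 0.414191.
Under a molecular clock d = 2μt, so t = d/(2μ) = 0.414191 / (2 × 5.4 × 10^-9) = 38.35 million years.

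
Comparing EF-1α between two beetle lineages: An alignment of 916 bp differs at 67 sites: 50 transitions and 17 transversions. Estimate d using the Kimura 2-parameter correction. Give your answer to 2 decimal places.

P = 50/916 ≈ 0.054585 and Q = 17/916 ≈ 0.018559.
Under the Kimura two-parameter model, d = −½ ln(1 − 2P − Q) − ¼ ln(1 − 2Q).
1 − 2P − Q = 0.872271, giving −½ ln(0.872271) = 0.068328.
1 − 2Q = 0.962882, giving −¼ ln(0.962882) = 0.009456.
d = 0.068328 + 0.009456 = 0.077784.

0.08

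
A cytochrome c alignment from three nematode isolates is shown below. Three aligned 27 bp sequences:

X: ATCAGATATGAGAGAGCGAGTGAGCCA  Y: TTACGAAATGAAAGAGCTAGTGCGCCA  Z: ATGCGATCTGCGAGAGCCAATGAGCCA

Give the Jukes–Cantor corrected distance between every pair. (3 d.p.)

d(X,Y) = 0.318, d(X,Z) = 0.264, d(Y,Z) = 0.441

X–Y: 7/27 sites differ → p ≈ 0.259259, d = −0.75 ln(1 − 0.345679) = 0.318118 ≈ 0.318.
X–Z: 6/27 sites differ → p ≈ 0.222222, d = −0.75 ln(1 − 0.296296) = 0.263548 ≈ 0.264.
Y–Z: 9/27 sites differ → p ≈ 0.333333, d = −0.75 ln(1 − 0.444444) = 0.440839 ≈ 0.441.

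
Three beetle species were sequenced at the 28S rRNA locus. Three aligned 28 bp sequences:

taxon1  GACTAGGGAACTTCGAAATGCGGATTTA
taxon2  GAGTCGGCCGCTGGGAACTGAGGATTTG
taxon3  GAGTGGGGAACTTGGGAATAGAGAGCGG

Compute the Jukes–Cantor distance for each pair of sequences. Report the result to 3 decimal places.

d(taxon1,taxon2) = 0.485, d(taxon1,taxon3) = 0.556, d(taxon2,taxon3) = 0.724

taxon1–taxon2: 10/28 sites differ → p ≈ 0.357143, d = −0.75 ln(1 − 0.476191) = 0.484971 ≈ 0.485.
taxon1–taxon3: 11/28 sites differ → p ≈ 0.392857, d = −0.75 ln(1 − 0.523809) = 0.556452 ≈ 0.556.
taxon2–taxon3: 13/28 sites differ → p ≈ 0.464286, d = −0.75 ln(1 − 0.619048) = 0.723811 ≈ 0.724.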